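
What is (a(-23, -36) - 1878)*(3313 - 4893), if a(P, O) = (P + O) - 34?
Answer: 3114180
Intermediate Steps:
a(P, O) = -34 + O + P (a(P, O) = (O + P) - 34 = -34 + O + P)
(a(-23, -36) - 1878)*(3313 - 4893) = ((-34 - 36 - 23) - 1878)*(3313 - 4893) = (-93 - 1878)*(-1580) = -1971*(-1580) = 3114180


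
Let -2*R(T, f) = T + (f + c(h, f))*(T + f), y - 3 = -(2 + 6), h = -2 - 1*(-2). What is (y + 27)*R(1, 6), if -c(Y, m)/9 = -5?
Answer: -3938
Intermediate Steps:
h = 0 (h = -2 + 2 = 0)
c(Y, m) = 45 (c(Y, m) = -9*(-5) = 45)
y = -5 (y = 3 - (2 + 6) = 3 - 1*8 = 3 - 8 = -5)
R(T, f) = -T/2 - (45 + f)*(T + f)/2 (R(T, f) = -(T + (f + 45)*(T + f))/2 = -(T + (45 + f)*(T + f))/2 = -T/2 - (45 + f)*(T + f)/2)
(y + 27)*R(1, 6) = (-5 + 27)*(-23*1 - 45/2*6 - ½*6² - ½*1*6) = 22*(-23 - 135 - ½*36 - 3) = 22*(-23 - 135 - 18 - 3) = 22*(-179) = -3938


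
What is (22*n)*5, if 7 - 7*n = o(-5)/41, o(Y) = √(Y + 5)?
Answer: 110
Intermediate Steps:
o(Y) = √(5 + Y)
n = 1 (n = 1 - √(5 - 5)/(7*41) = 1 - √0/(7*41) = 1 - 0/41 = 1 - ⅐*0 = 1 + 0 = 1)
(22*n)*5 = (22*1)*5 = 22*5 = 110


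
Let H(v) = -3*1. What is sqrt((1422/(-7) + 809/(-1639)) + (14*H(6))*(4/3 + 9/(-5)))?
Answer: I*sqrt(605616703615)/57365 ≈ 13.566*I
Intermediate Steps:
H(v) = -3
sqrt((1422/(-7) + 809/(-1639)) + (14*H(6))*(4/3 + 9/(-5))) = sqrt((1422/(-7) + 809/(-1639)) + (14*(-3))*(4/3 + 9/(-5))) = sqrt((1422*(-1/7) + 809*(-1/1639)) - 42*(4*(1/3) + 9*(-1/5))) = sqrt((-1422/7 - 809/1639) - 42*(4/3 - 9/5)) = sqrt(-2336321/11473 - 42*(-7/15)) = sqrt(-2336321/11473 + 98/5) = sqrt(-10557251/57365) = I*sqrt(605616703615)/57365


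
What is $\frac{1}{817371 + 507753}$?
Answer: $\frac{1}{1325124} \approx 7.5465 \cdot 10^{-7}$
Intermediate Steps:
$\frac{1}{817371 + 507753} = \frac{1}{1325124}$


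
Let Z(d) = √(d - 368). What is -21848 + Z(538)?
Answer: -21848 + √170 ≈ -21835.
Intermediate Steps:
Z(d) = √(-368 + d)
-21848 + Z(538) = -21848 + √(-368 + 538) = -21848 + √170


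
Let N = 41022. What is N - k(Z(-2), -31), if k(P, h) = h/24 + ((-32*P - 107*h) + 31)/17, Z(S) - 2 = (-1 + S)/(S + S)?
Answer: 16659263/408 ≈ 40832.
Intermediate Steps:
Z(S) = 2 + (-1 + S)/(2*S) (Z(S) = 2 + (-1 + S)/(S + S) = 2 + (-1 + S)/((2*S)) = 2 + (-1 + S)*(1/(2*S)) = 2 + (-1 + S)/(2*S))
k(P, h) = 31/17 - 2551*h/408 - 32*P/17 (k(P, h) = h*(1/24) + ((-107*h - 32*P) + 31)*(1/17) = h/24 + (31 - 107*h - 32*P)*(1/17) = h/24 + (31/17 - 107*h/17 - 32*P/17) = 31/17 - 2551*h/408 - 32*P/17)
N - k(Z(-2), -31) = 41022 - (31/17 - 2551/408*(-31) - 16*(-1 + 5*(-2))/(17*(-2))) = 41022 - (31/17 + 79081/408 - 16*(-1)*(-1 - 10)/(17*2)) = 41022 - (31/17 + 79081/408 - 16*(-1)*(-11)/(17*2)) = 41022 - (31/17 + 79081/408 - 32/17*11/4) = 41022 - (31/17 + 79081/408 - 88/17) = 41022 - 1*77713/408 = 41022 - 77713/408 = 16659263/408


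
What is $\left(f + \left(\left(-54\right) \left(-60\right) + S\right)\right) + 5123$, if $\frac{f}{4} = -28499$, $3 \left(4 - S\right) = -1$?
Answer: $- \frac{316886}{3} \approx -1.0563 \cdot 10^{5}$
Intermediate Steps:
$S = \frac{13}{3}$ ($S = 4 - - \frac{1}{3} = 4 + \frac{1}{3} = \frac{13}{3} \approx 4.3333$)
$f = -113996$ ($f = 4 \left(-28499\right) = -113996$)
$\left(f + \left(\left(-54\right) \left(-60\right) + S\right)\right) + 5123 = \left(-113996 + \left(\left(-54\right) \left(-60\right) + \frac{13}{3}\right)\right) + 5123 = \left(-113996 + \left(3240 + \frac{13}{3}\right)\right) + 5123 = \left(-113996 + \frac{9733}{3}\right) + 5123 = - \frac{332255}{3} + 5123 = - \frac{316886}{3}$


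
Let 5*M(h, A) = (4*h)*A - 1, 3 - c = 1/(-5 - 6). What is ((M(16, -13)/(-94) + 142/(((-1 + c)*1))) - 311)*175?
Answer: -91301385/2162 ≈ -42230.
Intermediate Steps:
c = 34/11 (c = 3 - 1/(-5 - 6) = 3 - 1/(-11) = 3 - 1*(-1/11) = 3 + 1/11 = 34/11 ≈ 3.0909)
M(h, A) = -1/5 + 4*A*h/5 (M(h, A) = ((4*h)*A - 1)/5 = (4*A*h - 1)/5 = (-1 + 4*A*h)/5 = -1/5 + 4*A*h/5)
((M(16, -13)/(-94) + 142/(((-1 + c)*1))) - 311)*175 = (((-1/5 + (4/5)*(-13)*16)/(-94) + 142/(((-1 + 34/11)*1))) - 311)*175 = (((-1/5 - 832/5)*(-1/94) + 142/(((23/11)*1))) - 311)*175 = ((-833/5*(-1/94) + 142/(23/11)) - 311)*175 = ((833/470 + 142*(11/23)) - 311)*175 = ((833/470 + 1562/23) - 311)*175 = (753299/10810 - 311)*175 = -2608611/10810*175 = -91301385/2162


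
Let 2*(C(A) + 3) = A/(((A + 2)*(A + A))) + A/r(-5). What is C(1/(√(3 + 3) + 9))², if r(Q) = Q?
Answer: 713400990629/85176750000 - 170513901*√6/14196125000 ≈ 8.3461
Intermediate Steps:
C(A) = -3 - A/10 + 1/(4*(2 + A)) (C(A) = -3 + (A/(((A + 2)*(A + A))) + A/(-5))/2 = -3 + (A/(((2 + A)*(2*A))) + A*(-⅕))/2 = -3 + (A/((2*A*(2 + A))) - A/5)/2 = -3 + (A*(1/(2*A*(2 + A))) - A/5)/2 = -3 + (1/(2*(2 + A)) - A/5)/2 = -3 + (-A/10 + 1/(4*(2 + A))) = -3 - A/10 + 1/(4*(2 + A)))
C(1/(√(3 + 3) + 9))² = ((-115 - 64/(√(3 + 3) + 9) - 2/(√(3 + 3) + 9)²)/(20*(2 + 1/(√(3 + 3) + 9))))² = ((-115 - 64/(√6 + 9) - 2/(√6 + 9)²)/(20*(2 + 1/(√6 + 9))))² = ((-115 - 64/(9 + √6) - 2/(9 + √6)²)/(20*(2 + 1/(9 + √6))))² = (-115 - 64/(9 + √6) - 2/(9 + √6)²)²/(400*(2 + 1/(9 + √6))²)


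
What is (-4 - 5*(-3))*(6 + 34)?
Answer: 440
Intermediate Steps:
(-4 - 5*(-3))*(6 + 34) = (-4 + 15)*40 = 11*40 = 440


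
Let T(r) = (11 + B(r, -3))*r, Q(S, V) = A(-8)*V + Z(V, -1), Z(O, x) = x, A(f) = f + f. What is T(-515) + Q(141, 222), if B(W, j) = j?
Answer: -7673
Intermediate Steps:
A(f) = 2*f
Q(S, V) = -1 - 16*V (Q(S, V) = (2*(-8))*V - 1 = -16*V - 1 = -1 - 16*V)
T(r) = 8*r (T(r) = (11 - 3)*r = 8*r)
T(-515) + Q(141, 222) = 8*(-515) + (-1 - 16*222) = -4120 + (-1 - 3552) = -4120 - 3553 = -7673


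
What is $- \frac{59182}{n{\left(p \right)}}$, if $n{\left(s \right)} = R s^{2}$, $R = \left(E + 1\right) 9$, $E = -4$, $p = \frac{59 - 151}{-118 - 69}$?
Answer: $\frac{1034767679}{114264} \approx 9055.9$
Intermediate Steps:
$p = \frac{92}{187}$ ($p = - \frac{92}{-187} = \left(-92\right) \left(- \frac{1}{187}\right) = \frac{92}{187} \approx 0.49198$)
$R = -27$ ($R = \left(-4 + 1\right) 9 = \left(-3\right) 9 = -27$)
$n{\left(s \right)} = - 27 s^{2}$
$- \frac{59182}{n{\left(p \right)}} = - \frac{59182}{\left(-27\right) \left(\frac{92}{187}\right)^{2}} = - \frac{59182}{\left(-27\right) \frac{8464}{34969}} = - \frac{59182}{- \frac{228528}{34969}} = \left(-59182\right) \left(- \frac{34969}{228528}\right) = \frac{1034767679}{114264}$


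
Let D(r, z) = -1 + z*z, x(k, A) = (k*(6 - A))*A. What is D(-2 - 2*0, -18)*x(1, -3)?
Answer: -8721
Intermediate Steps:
x(k, A) = A*k*(6 - A)
D(r, z) = -1 + z²
D(-2 - 2*0, -18)*x(1, -3) = (-1 + (-18)²)*(-3*1*(6 - 1*(-3))) = (-1 + 324)*(-3*1*(6 + 3)) = 323*(-3*1*9) = 323*(-27) = -8721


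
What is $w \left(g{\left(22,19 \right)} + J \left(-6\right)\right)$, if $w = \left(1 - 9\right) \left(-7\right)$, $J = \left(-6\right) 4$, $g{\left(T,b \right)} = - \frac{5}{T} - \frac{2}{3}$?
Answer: $\frac{264460}{33} \approx 8013.9$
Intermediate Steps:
$g{\left(T,b \right)} = - \frac{2}{3} - \frac{5}{T}$ ($g{\left(T,b \right)} = - \frac{5}{T} - \frac{2}{3} = - \frac{2}{3} - \frac{5}{T}$)
$J = -24$
$w = 56$ ($w = \left(-8\right) \left(-7\right) = 56$)
$w \left(g{\left(22,19 \right)} + J \left(-6\right)\right) = 56 \left(\left(- \frac{2}{3} - \frac{5}{22}\right) - -144\right) = 56 \left(\left(- \frac{2}{3} - \frac{5}{22}\right) + 144\right) = 56 \left(- \frac{59}{66} + 144\right) = 56 \cdot \frac{9445}{66} = \frac{264460}{33}$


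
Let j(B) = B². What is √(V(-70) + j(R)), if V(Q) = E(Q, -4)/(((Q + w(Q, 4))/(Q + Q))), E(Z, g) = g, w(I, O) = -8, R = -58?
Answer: 2*√1276431/39 ≈ 57.938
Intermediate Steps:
V(Q) = -8*Q/(-8 + Q) (V(Q) = -4*(Q + Q)/(Q - 8) = -4*2*Q/(-8 + Q) = -8*Q/(-8 + Q))
√(V(-70) + j(R)) = √(-8*(-70)/(-8 - 70) + (-58)²) = √(-8*(-70)/(-78) + 3364) = √(-8*(-70)*(-1/78) + 3364) = √(-280/39 + 3364) = √(130916/39) = 2*√1276431/39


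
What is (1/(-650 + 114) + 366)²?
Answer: 38484630625/287296 ≈ 1.3395e+5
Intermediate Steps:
(1/(-650 + 114) + 366)² = (1/(-536) + 366)² = (-1/536 + 366)² = (196175/536)² = 38484630625/287296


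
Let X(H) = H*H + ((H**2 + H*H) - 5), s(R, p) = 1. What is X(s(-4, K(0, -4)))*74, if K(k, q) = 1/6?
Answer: -148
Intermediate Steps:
K(k, q) = 1/6
X(H) = -5 + 3*H**2 (X(H) = H**2 + ((H**2 + H**2) - 5) = H**2 + (2*H**2 - 5) = H**2 + (-5 + 2*H**2) = -5 + 3*H**2)
X(s(-4, K(0, -4)))*74 = (-5 + 3*1**2)*74 = (-5 + 3*1)*74 = (-5 + 3)*74 = -2*74 = -148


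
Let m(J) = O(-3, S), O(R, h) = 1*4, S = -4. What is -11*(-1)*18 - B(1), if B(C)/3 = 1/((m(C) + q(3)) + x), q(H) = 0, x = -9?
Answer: 993/5 ≈ 198.60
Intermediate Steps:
O(R, h) = 4
m(J) = 4
B(C) = -⅗ (B(C) = 3/((4 + 0) - 9) = 3/(4 - 9) = 3/(-5) = 3*(-⅕) = -⅗)
-11*(-1)*18 - B(1) = -11*(-1)*18 - 1*(-⅗) = 11*18 + ⅗ = 198 + ⅗ = 993/5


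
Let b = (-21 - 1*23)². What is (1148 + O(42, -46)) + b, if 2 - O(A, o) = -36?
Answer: 3122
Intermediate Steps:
O(A, o) = 38 (O(A, o) = 2 - 1*(-36) = 2 + 36 = 38)
b = 1936 (b = (-21 - 23)² = (-44)² = 1936)
(1148 + O(42, -46)) + b = (1148 + 38) + 1936 = 1186 + 1936 = 3122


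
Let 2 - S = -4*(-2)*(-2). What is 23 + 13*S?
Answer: 257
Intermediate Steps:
S = 18 (S = 2 - (-4*(-2))*(-2) = 2 - 8*(-2) = 2 - 1*(-16) = 2 + 16 = 18)
23 + 13*S = 23 + 13*18 = 23 + 234 = 257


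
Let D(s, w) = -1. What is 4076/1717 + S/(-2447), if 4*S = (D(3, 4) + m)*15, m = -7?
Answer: 10025482/4201499 ≈ 2.3862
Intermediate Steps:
S = -30 (S = ((-1 - 7)*15)/4 = (-8*15)/4 = (¼)*(-120) = -30)
4076/1717 + S/(-2447) = 4076/1717 - 30/(-2447) = 4076*(1/1717) - 30*(-1/2447) = 4076/1717 + 30/2447 = 10025482/4201499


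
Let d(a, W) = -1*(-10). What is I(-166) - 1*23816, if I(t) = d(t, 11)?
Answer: -23806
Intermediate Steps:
d(a, W) = 10
I(t) = 10
I(-166) - 1*23816 = 10 - 1*23816 = 10 - 23816 = -23806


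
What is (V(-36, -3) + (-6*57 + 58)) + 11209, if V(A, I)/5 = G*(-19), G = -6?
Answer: 11495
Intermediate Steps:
V(A, I) = 570 (V(A, I) = 5*(-6*(-19)) = 5*114 = 570)
(V(-36, -3) + (-6*57 + 58)) + 11209 = (570 + (-6*57 + 58)) + 11209 = (570 + (-342 + 58)) + 11209 = (570 - 284) + 11209 = 286 + 11209 = 11495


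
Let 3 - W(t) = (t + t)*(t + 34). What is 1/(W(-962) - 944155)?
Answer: -1/2729624 ≈ -3.6635e-7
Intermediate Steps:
W(t) = 3 - 2*t*(34 + t) (W(t) = 3 - (t + t)*(t + 34) = 3 - 2*t*(34 + t))
1/(W(-962) - 944155) = 1/((3 - 68*(-962) - 2*(-962)²) - 944155) = 1/((3 + 65416 - 2*925444) - 944155) = 1/((3 + 65416 - 1850888) - 944155) = 1/(-1785469 - 944155) = 1/(-2729624) = -1/2729624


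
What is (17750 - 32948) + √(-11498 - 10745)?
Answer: -15198 + I*√22243 ≈ -15198.0 + 149.14*I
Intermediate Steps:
(17750 - 32948) + √(-11498 - 10745) = -15198 + √(-22243) = -15198 + I*√22243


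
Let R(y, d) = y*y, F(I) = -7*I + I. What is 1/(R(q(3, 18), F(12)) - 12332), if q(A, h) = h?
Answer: -1/12008 ≈ -8.3278e-5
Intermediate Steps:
F(I) = -6*I
R(y, d) = y²
1/(R(q(3, 18), F(12)) - 12332) = 1/(18² - 12332) = 1/(324 - 12332) = 1/(-12008) = -1/12008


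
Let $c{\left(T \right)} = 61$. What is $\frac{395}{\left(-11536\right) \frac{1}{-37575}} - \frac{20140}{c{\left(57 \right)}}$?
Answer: $\frac{673034585}{703696} \approx 956.43$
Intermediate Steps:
$\frac{395}{\left(-11536\right) \frac{1}{-37575}} - \frac{20140}{c{\left(57 \right)}} = \frac{395}{\left(-11536\right) \frac{1}{-37575}} - \frac{20140}{61} = \frac{395}{\left(-11536\right) \left(- \frac{1}{37575}\right)} - \frac{20140}{61} = \frac{395}{\frac{11536}{37575}} - \frac{20140}{61} = 395 \cdot \frac{37575}{11536} - \frac{20140}{61} = \frac{14842125}{11536} - \frac{20140}{61} = \frac{673034585}{703696}$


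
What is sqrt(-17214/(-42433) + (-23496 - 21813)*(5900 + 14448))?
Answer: 3*I*sqrt(184446819596921054)/42433 ≈ 30364.0*I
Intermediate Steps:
sqrt(-17214/(-42433) + (-23496 - 21813)*(5900 + 14448)) = sqrt(-17214*(-1/42433) - 45309*20348) = sqrt(17214/42433 - 921947532) = sqrt(-39120999608142/42433) = 3*I*sqrt(184446819596921054)/42433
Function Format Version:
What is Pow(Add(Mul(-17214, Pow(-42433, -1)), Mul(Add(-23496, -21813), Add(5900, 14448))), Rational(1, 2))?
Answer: Mul(Rational(3, 42433), I, Pow(184446819596921054, Rational(1, 2))) ≈ Mul(30364., I)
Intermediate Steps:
Pow(Add(Mul(-17214, Pow(-42433, -1)), Mul(Add(-23496, -21813), Add(5900, 14448))), Rational(1, 2)) = Pow(Add(Mul(-17214, Rational(-1, 42433)), Mul(-45309, 20348)), Rational(1, 2)) = Pow(Add(Rational(17214, 42433), -921947532), Rational(1, 2)) = Pow(Rational(-39120999608142, 42433), Rational(1, 2)) = Mul(Rational(3, 42433), I, Pow(184446819596921054, Rational(1, 2)))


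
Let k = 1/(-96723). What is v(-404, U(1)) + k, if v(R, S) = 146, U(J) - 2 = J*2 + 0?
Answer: 14121557/96723 ≈ 146.00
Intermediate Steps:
U(J) = 2 + 2*J (U(J) = 2 + (J*2 + 0) = 2 + (2*J + 0) = 2 + 2*J)
k = -1/96723 ≈ -1.0339e-5
v(-404, U(1)) + k = 146 - 1/96723 = 14121557/96723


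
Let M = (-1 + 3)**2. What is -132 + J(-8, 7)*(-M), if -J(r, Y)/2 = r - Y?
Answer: -252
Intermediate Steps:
M = 4 (M = 2**2 = 4)
J(r, Y) = -2*r + 2*Y (J(r, Y) = -2*(r - Y) = -2*r + 2*Y)
-132 + J(-8, 7)*(-M) = -132 + (-2*(-8) + 2*7)*(-1*4) = -132 + (16 + 14)*(-4) = -132 + 30*(-4) = -132 - 120 = -252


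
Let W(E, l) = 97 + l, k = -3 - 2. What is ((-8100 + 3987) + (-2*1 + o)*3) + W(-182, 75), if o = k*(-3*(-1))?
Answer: -3992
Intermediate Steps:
k = -5
o = -15 (o = -(-15)*(-1) = -5*3 = -15)
((-8100 + 3987) + (-2*1 + o)*3) + W(-182, 75) = ((-8100 + 3987) + (-2*1 - 15)*3) + (97 + 75) = (-4113 + (-2 - 15)*3) + 172 = (-4113 - 17*3) + 172 = (-4113 - 51) + 172 = -4164 + 172 = -3992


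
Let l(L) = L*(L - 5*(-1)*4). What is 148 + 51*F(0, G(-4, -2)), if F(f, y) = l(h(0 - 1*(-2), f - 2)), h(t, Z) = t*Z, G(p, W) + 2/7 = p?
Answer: -3116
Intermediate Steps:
G(p, W) = -2/7 + p
h(t, Z) = Z*t
l(L) = L*(20 + L) (l(L) = L*(L + 5*4) = L*(L + 20) = L*(20 + L))
F(f, y) = (-4 + 2*f)*(16 + 2*f) (F(f, y) = ((f - 2)*(0 - 1*(-2)))*(20 + (f - 2)*(0 - 1*(-2))) = ((-2 + f)*(0 + 2))*(20 + (-2 + f)*(0 + 2)) = ((-2 + f)*2)*(20 + (-2 + f)*2) = (-4 + 2*f)*(20 + (-4 + 2*f)) = (-4 + 2*f)*(16 + 2*f))
148 + 51*F(0, G(-4, -2)) = 148 + 51*(4*(-2 + 0)*(8 + 0)) = 148 + 51*(4*(-2)*8) = 148 + 51*(-64) = 148 - 3264 = -3116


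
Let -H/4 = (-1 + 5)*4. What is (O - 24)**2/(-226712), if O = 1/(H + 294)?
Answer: -30459361/11993064800 ≈ -0.0025397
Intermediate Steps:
H = -64 (H = -4*(-1 + 5)*4 = -16*4 = -4*16 = -64)
O = 1/230 (O = 1/(-64 + 294) = 1/230 ≈ 0.0043478)
(O - 24)**2/(-226712) = (1/230 - 24)**2/(-226712) = (-5519/230)**2*(-1/226712) = (30459361/52900)*(-1/226712) = -30459361/11993064800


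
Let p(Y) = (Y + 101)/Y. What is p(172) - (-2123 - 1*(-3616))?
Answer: -256523/172 ≈ -1491.4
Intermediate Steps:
p(Y) = (101 + Y)/Y
p(172) - (-2123 - 1*(-3616)) = (101 + 172)/172 - (-2123 - 1*(-3616)) = (1/172)*273 - (-2123 + 3616) = 273/172 - 1*1493 = 273/172 - 1493 = -256523/172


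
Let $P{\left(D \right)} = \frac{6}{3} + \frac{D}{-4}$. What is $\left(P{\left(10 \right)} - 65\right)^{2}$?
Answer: $\frac{17161}{4} \approx 4290.3$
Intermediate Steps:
$P{\left(D \right)} = 2 - \frac{D}{4}$ ($P{\left(D \right)} = 6 \cdot \frac{1}{3} + D \left(- \frac{1}{4}\right) = 2 - \frac{D}{4}$)
$\left(P{\left(10 \right)} - 65\right)^{2} = \left(\left(2 - \frac{5}{2}\right) - 65\right)^{2} = \left(- \frac{1}{2} - 65\right)^{2} = \left(- \frac{131}{2}\right)^{2} = \frac{17161}{4}$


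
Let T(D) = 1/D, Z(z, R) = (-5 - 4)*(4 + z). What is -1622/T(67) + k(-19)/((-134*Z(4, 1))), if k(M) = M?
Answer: -1048486771/9648 ≈ -1.0867e+5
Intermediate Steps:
Z(z, R) = -36 - 9*z (Z(z, R) = -9*(4 + z) = -36 - 9*z)
-1622/T(67) + k(-19)/((-134*Z(4, 1))) = -1622/(1/67) - 19*(-1/(134*(-36 - 9*4))) = -1622/1/67 - 19*(-1/(134*(-36 - 36))) = -1622*67 - 19/((-134*(-72))) = -108674 - 19/9648 = -1048486771/9648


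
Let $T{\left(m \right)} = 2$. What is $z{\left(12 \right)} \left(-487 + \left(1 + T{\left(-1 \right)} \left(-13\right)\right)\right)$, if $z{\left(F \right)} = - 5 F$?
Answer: $30720$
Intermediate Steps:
$z{\left(12 \right)} \left(-487 + \left(1 + T{\left(-1 \right)} \left(-13\right)\right)\right) = \left(-5\right) 12 \left(-487 + \left(1 + 2 \left(-13\right)\right)\right) = - 60 \left(-487 + \left(1 - 26\right)\right) = - 60 \left(-487 - 25\right) = \left(-60\right) \left(-512\right) = 30720$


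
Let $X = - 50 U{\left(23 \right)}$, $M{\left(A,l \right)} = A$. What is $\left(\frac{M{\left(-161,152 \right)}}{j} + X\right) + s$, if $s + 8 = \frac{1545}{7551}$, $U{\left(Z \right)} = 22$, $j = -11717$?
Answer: $- \frac{32670351920}{29491689} \approx -1107.8$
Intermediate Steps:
$s = - \frac{19621}{2517}$ ($s = -8 + \frac{1545}{7551} = -8 + 1545 \cdot \frac{1}{7551} = -8 + \frac{515}{2517} = - \frac{19621}{2517} \approx -7.7954$)
$X = -1100$ ($X = \left(-50\right) 22 = -1100$)
$\left(\frac{M{\left(-161,152 \right)}}{j} + X\right) + s = \left(- \frac{161}{-11717} - 1100\right) - \frac{19621}{2517} = \left(\left(-161\right) \left(- \frac{1}{11717}\right) - 1100\right) - \frac{19621}{2517} = \left(\frac{161}{11717} - 1100\right) - \frac{19621}{2517} = - \frac{12888539}{11717} - \frac{19621}{2517} = - \frac{32670351920}{29491689}$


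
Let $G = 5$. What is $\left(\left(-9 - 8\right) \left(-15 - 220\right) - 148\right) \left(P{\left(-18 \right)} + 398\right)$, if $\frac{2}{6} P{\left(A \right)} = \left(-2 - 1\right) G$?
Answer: $1357991$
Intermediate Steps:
$P{\left(A \right)} = -45$ ($P{\left(A \right)} = 3 \left(-2 - 1\right) 5 = 3 \left(\left(-3\right) 5\right) = 3 \left(-15\right) = -45$)
$\left(\left(-9 - 8\right) \left(-15 - 220\right) - 148\right) \left(P{\left(-18 \right)} + 398\right) = \left(\left(-9 - 8\right) \left(-15 - 220\right) - 148\right) \left(-45 + 398\right) = \left(\left(-17\right) \left(-235\right) - 148\right) 353 = \left(3995 - 148\right) 353 = 3847 \cdot 353 = 1357991$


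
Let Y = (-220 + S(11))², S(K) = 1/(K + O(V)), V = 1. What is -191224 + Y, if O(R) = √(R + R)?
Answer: -2023106501/14161 + 52338*√2/14161 ≈ -1.4286e+5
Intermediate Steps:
O(R) = √2*√R (O(R) = √(2*R) = √2*√R)
S(K) = 1/(K + √2) (S(K) = 1/(K + √2*√1) = 1/(K + √2*1) = 1/(K + √2))
Y = (-220 + 1/(11 + √2))² ≈ 48365.
-191224 + Y = -191224 + (684816563/14161 + 52338*√2/14161) = -2023106501/14161 + 52338*√2/14161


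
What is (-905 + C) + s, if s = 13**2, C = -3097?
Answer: -3833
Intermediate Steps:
s = 169
(-905 + C) + s = (-905 - 3097) + 169 = -4002 + 169 = -3833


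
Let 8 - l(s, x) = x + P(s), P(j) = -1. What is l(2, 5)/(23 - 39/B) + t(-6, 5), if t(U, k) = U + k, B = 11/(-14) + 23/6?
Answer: -397/653 ≈ -0.60796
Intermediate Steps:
B = 64/21 (B = 11*(-1/14) + 23*(1/6) = -11/14 + 23/6 = 64/21 ≈ 3.0476)
l(s, x) = 9 - x (l(s, x) = 8 - (x - 1) = 8 - (-1 + x) = 8 + (1 - x) = 9 - x)
l(2, 5)/(23 - 39/B) + t(-6, 5) = (9 - 1*5)/(23 - 39/64/21) + (-6 + 5) = (9 - 5)/(23 - 39*21/64) - 1 = 4/(23 - 819/64) - 1 = 4/(653/64) - 1 = 4*(64/653) - 1 = 256/653 - 1 = -397/653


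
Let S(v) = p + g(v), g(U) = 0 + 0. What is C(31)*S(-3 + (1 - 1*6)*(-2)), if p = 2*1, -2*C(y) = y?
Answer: -31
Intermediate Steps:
g(U) = 0
C(y) = -y/2
p = 2
S(v) = 2 (S(v) = 2 + 0 = 2)
C(31)*S(-3 + (1 - 1*6)*(-2)) = -1/2*31*2 = -31/2*2 = -31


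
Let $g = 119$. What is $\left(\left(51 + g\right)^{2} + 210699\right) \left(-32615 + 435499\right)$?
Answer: $96530603516$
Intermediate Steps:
$\left(\left(51 + g\right)^{2} + 210699\right) \left(-32615 + 435499\right) = \left(\left(51 + 119\right)^{2} + 210699\right) \left(-32615 + 435499\right) = \left(170^{2} + 210699\right) 402884 = \left(28900 + 210699\right) 402884 = 239599 \cdot 402884 = 96530603516$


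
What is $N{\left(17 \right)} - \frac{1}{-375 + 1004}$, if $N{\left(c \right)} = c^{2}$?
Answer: $\frac{181780}{629} \approx 289.0$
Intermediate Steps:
$N{\left(17 \right)} - \frac{1}{-375 + 1004} = 17^{2} - \frac{1}{-375 + 1004} = 289 - \frac{1}{629} = \frac{181780}{629}$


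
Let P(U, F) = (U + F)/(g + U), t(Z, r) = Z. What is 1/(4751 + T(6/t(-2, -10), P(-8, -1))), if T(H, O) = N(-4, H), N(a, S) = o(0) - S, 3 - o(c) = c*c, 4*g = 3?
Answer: 1/4757 ≈ 0.00021022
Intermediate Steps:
g = ¾ (g = (¼)*3 = ¾ ≈ 0.75000)
o(c) = 3 - c² (o(c) = 3 - c*c = 3 - c²)
N(a, S) = 3 - S (N(a, S) = (3 - 1*0²) - S = (3 - 1*0) - S = (3 + 0) - S = 3 - S)
P(U, F) = (F + U)/(¾ + U) (P(U, F) = (U + F)/(¾ + U) = (F + U)/(¾ + U))
T(H, O) = 3 - H
1/(4751 + T(6/t(-2, -10), P(-8, -1))) = 1/(4751 + (3 - 6/(-2))) = 1/(4751 + (3 - 6*(-1)/2)) = 1/(4751 + (3 - 1*(-3))) = 1/(4751 + (3 + 3)) = 1/(4751 + 6) = 1/4757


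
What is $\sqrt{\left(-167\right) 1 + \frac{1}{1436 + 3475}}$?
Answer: $\frac{2 i \sqrt{1006921974}}{4911} \approx 12.923 i$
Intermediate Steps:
$\sqrt{\left(-167\right) 1 + \frac{1}{1436 + 3475}} = \sqrt{-167 + \frac{1}{4911}} = \sqrt{- \frac{820136}{4911}} = \frac{2 i \sqrt{1006921974}}{4911}$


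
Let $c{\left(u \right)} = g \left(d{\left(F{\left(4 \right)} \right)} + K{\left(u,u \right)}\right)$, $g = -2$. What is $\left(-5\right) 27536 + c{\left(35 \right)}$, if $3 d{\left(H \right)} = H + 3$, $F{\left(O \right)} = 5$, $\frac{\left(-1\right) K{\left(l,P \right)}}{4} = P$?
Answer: $- \frac{412216}{3} \approx -1.3741 \cdot 10^{5}$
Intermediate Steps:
$K{\left(l,P \right)} = - 4 P$
$d{\left(H \right)} = 1 + \frac{H}{3}$ ($d{\left(H \right)} = \frac{H + 3}{3} = \frac{3 + H}{3} = 1 + \frac{H}{3}$)
$c{\left(u \right)} = - \frac{16}{3} + 8 u$ ($c{\left(u \right)} = - 2 \left(\left(1 + \frac{1}{3} \cdot 5\right) - 4 u\right) = - 2 \left(\left(1 + \frac{5}{3}\right) - 4 u\right) = - 2 \left(\frac{8}{3} - 4 u\right) = - \frac{16}{3} + 8 u$)
$\left(-5\right) 27536 + c{\left(35 \right)} = \left(-5\right) 27536 + \left(- \frac{16}{3} + 8 \cdot 35\right) = -137680 + \left(- \frac{16}{3} + 280\right) = -137680 + \frac{824}{3} = - \frac{412216}{3}$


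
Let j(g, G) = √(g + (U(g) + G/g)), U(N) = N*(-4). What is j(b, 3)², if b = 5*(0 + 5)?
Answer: -1872/25 ≈ -74.880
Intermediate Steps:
U(N) = -4*N
b = 25 (b = 5*5 = 25)
j(g, G) = √(-3*g + G/g) (j(g, G) = √(g + (-4*g + G/g)) = √(-3*g + G/g))
j(b, 3)² = (√(-3*25 + 3/25))² = (√(-75 + 3*(1/25)))² = (√(-75 + 3/25))² = (√(-1872/25))² = (12*I*√13/5)² = -1872/25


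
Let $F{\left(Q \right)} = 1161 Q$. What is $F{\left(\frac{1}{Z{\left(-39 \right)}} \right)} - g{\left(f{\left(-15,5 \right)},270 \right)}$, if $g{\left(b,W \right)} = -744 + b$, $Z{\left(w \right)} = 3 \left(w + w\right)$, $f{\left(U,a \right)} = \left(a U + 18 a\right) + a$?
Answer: $\frac{18695}{26} \approx 719.04$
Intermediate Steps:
$f{\left(U,a \right)} = 19 a + U a$ ($f{\left(U,a \right)} = \left(U a + 18 a\right) + a = \left(18 a + U a\right) + a = 19 a + U a$)
$Z{\left(w \right)} = 6 w$ ($Z{\left(w \right)} = 3 \cdot 2 w = 6 w$)
$F{\left(\frac{1}{Z{\left(-39 \right)}} \right)} - g{\left(f{\left(-15,5 \right)},270 \right)} = \frac{1161}{6 \left(-39\right)} - \left(-744 + 5 \left(19 - 15\right)\right) = \frac{1161}{-234} - \left(-744 + 5 \cdot 4\right) = 1161 \left(- \frac{1}{234}\right) - \left(-744 + 20\right) = - \frac{129}{26} - -724 = - \frac{129}{26} + 724 = \frac{18695}{26}$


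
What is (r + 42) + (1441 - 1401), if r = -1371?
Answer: -1289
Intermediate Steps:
(r + 42) + (1441 - 1401) = (-1371 + 42) + (1441 - 1401) = -1329 + 40 = -1289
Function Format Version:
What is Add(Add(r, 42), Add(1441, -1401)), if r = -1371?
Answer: -1289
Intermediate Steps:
Add(Add(r, 42), Add(1441, -1401)) = Add(Add(-1371, 42), Add(1441, -1401)) = Add(-1329, 40) = -1289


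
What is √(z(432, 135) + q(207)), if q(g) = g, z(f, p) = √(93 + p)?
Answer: √(207 + 2*√57) ≈ 14.903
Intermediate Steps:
√(z(432, 135) + q(207)) = √(√(93 + 135) + 207) = √(√228 + 207) = √(2*√57 + 207) = √(207 + 2*√57)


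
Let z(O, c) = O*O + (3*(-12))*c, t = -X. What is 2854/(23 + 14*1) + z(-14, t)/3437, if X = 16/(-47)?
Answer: 461351838/5976943 ≈ 77.189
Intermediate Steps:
X = -16/47 (X = 16*(-1/47) = -16/47 ≈ -0.34043)
t = 16/47 (t = -1*(-16/47) = 16/47 ≈ 0.34043)
z(O, c) = O² - 36*c
2854/(23 + 14*1) + z(-14, t)/3437 = 2854/(23 + 14*1) + ((-14)² - 36*16/47)/3437 = 2854/(23 + 14) + (196 - 576/47)*(1/3437) = 2854/37 + (8636/47)*(1/3437) = 2854*(1/37) + 8636/161539 = 2854/37 + 8636/161539 = 461351838/5976943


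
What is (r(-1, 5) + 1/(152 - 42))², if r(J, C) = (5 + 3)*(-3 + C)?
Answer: 3101121/12100 ≈ 256.29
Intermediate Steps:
r(J, C) = -24 + 8*C (r(J, C) = 8*(-3 + C) = -24 + 8*C)
(r(-1, 5) + 1/(152 - 42))² = ((-24 + 8*5) + 1/(152 - 42))² = ((-24 + 40) + 1/110)² = (16 + 1/110)² = (1761/110)² = 3101121/12100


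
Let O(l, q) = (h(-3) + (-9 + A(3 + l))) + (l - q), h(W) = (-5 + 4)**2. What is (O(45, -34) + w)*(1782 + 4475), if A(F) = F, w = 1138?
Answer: 7865049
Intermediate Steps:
h(W) = 1 (h(W) = (-1)**2 = 1)
O(l, q) = -5 - q + 2*l (O(l, q) = (1 + (-9 + (3 + l))) + (l - q) = (1 + (-6 + l)) + (l - q) = (-5 + l) + (l - q) = -5 - q + 2*l)
(O(45, -34) + w)*(1782 + 4475) = ((-5 - 1*(-34) + 2*45) + 1138)*(1782 + 4475) = ((-5 + 34 + 90) + 1138)*6257 = (119 + 1138)*6257 = 1257*6257 = 7865049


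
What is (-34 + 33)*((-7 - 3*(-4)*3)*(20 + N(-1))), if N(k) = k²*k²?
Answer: -609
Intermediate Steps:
N(k) = k⁴
(-34 + 33)*((-7 - 3*(-4)*3)*(20 + N(-1))) = (-34 + 33)*((-7 - 3*(-4)*3)*(20 + (-1)⁴)) = -(-7 + 12*3)*(20 + 1) = -(-7 + 36)*21 = -29*21 = -1*609 = -609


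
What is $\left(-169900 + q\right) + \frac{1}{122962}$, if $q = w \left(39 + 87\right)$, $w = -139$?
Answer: $- \frac{23044800267}{122962} \approx -1.8741 \cdot 10^{5}$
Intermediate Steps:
$q = -17514$ ($q = - 139 \left(39 + 87\right) = \left(-139\right) 126 = -17514$)
$\left(-169900 + q\right) + \frac{1}{122962} = \left(-169900 - 17514\right) + \frac{1}{122962} = -187414 + \frac{1}{122962} = - \frac{23044800267}{122962}$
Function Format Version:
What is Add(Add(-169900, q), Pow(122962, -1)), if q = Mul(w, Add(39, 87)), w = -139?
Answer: Rational(-23044800267, 122962) ≈ -1.8741e+5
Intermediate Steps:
q = -17514 (q = Mul(-139, Add(39, 87)) = Mul(-139, 126) = -17514)
Add(Add(-169900, q), Pow(122962, -1)) = Add(Add(-169900, -17514), Pow(122962, -1)) = Add(-187414, Rational(1, 122962)) = Rational(-23044800267, 122962)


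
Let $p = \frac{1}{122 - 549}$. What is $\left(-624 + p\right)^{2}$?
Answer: $\frac{70995069601}{182329} \approx 3.8938 \cdot 10^{5}$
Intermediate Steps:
$p = - \frac{1}{427}$ ($p = \frac{1}{-427} = - \frac{1}{427} \approx -0.0023419$)
$\left(-624 + p\right)^{2} = \left(-624 - \frac{1}{427}\right)^{2} = \left(- \frac{266449}{427}\right)^{2} = \frac{70995069601}{182329}$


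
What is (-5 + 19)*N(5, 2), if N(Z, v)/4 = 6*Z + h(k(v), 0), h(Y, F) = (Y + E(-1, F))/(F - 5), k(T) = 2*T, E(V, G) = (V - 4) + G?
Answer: 8456/5 ≈ 1691.2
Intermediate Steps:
E(V, G) = -4 + G + V (E(V, G) = (-4 + V) + G = -4 + G + V)
h(Y, F) = (-5 + F + Y)/(-5 + F) (h(Y, F) = (Y + (-4 + F - 1))/(F - 5) = (Y + (-5 + F))/(-5 + F) = (-5 + F + Y)/(-5 + F))
N(Z, v) = 4 + 24*Z - 8*v/5 (N(Z, v) = 4*(6*Z + (-5 + 0 + 2*v)/(-5 + 0)) = 4*(6*Z + (-5 + 2*v)/(-5)) = 4*(6*Z - (-5 + 2*v)/5) = 4*(6*Z + (1 - 2*v/5)) = 4*(1 + 6*Z - 2*v/5) = 4 + 24*Z - 8*v/5)
(-5 + 19)*N(5, 2) = (-5 + 19)*(4 + 24*5 - 8/5*2) = 14*(4 + 120 - 16/5) = 14*(604/5) = 8456/5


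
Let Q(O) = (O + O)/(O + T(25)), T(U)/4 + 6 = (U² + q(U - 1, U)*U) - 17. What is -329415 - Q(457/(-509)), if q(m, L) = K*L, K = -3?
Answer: -853937564189/2592285 ≈ -3.2942e+5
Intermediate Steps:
q(m, L) = -3*L
T(U) = -92 - 8*U² (T(U) = -24 + 4*((U² + (-3*U)*U) - 17) = -24 + 4*((U² - 3*U²) - 17) = -24 + 4*(-2*U² - 17) = -24 + 4*(-17 - 2*U²) = -24 + (-68 - 8*U²) = -92 - 8*U²)
Q(O) = 2*O/(-5092 + O) (Q(O) = (O + O)/(O + (-92 - 8*25²)) = (2*O)/(O + (-92 - 8*625)) = (2*O)/(O + (-92 - 5000)) = (2*O)/(O - 5092) = (2*O)/(-5092 + O) = 2*O/(-5092 + O))
-329415 - Q(457/(-509)) = -329415 - 2*457/(-509)/(-5092 + 457/(-509)) = -329415 - 2*457*(-1/509)/(-5092 + 457*(-1/509)) = -329415 - 2*(-457)/(509*(-5092 - 457/509)) = -329415 - 2*(-457)/(509*(-2592285/509)) = -329415 - 2*(-457)*(-509)/(509*2592285) = -329415 - 1*914/2592285 = -329415 - 914/2592285 = -853937564189/2592285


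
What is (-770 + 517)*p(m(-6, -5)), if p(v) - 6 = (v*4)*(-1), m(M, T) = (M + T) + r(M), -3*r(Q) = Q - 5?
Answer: -26818/3 ≈ -8939.3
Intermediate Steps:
r(Q) = 5/3 - Q/3 (r(Q) = -(Q - 5)/3 = -(-5 + Q)/3 = 5/3 - Q/3)
m(M, T) = 5/3 + T + 2*M/3 (m(M, T) = (M + T) + (5/3 - M/3) = 5/3 + T + 2*M/3)
p(v) = 6 - 4*v (p(v) = 6 + (v*4)*(-1) = 6 + (4*v)*(-1) = 6 - 4*v)
(-770 + 517)*p(m(-6, -5)) = (-770 + 517)*(6 - 4*(5/3 - 5 + (⅔)*(-6))) = -253*(6 - 4*(5/3 - 5 - 4)) = -253*(6 - 4*(-22/3)) = -253*(6 + 88/3) = -253*106/3 = -26818/3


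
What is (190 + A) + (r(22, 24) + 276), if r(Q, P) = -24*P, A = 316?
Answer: 206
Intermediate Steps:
(190 + A) + (r(22, 24) + 276) = (190 + 316) + (-24*24 + 276) = 506 + (-576 + 276) = 506 - 300 = 206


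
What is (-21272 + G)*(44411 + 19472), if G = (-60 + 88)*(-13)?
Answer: -1382172588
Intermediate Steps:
G = -364 (G = 28*(-13) = -364)
(-21272 + G)*(44411 + 19472) = (-21272 - 364)*(44411 + 19472) = -21636*63883 = -1382172588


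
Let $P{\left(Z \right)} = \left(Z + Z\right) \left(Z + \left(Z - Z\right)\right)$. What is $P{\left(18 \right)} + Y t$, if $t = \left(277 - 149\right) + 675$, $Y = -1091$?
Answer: $-875425$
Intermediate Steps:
$P{\left(Z \right)} = 2 Z^{2}$ ($P{\left(Z \right)} = 2 Z \left(Z + 0\right) = 2 Z Z = 2 Z^{2}$)
$t = 803$ ($t = 128 + 675 = 803$)
$P{\left(18 \right)} + Y t = 2 \cdot 18^{2} - 876073 = 2 \cdot 324 - 876073 = 648 - 876073 = -875425$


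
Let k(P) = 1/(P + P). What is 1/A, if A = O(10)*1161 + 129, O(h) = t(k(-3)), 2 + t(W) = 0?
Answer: -1/2193 ≈ -0.00045600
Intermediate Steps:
k(P) = 1/(2*P)
t(W) = -2 (t(W) = -2 + 0 = -2)
O(h) = -2
A = -2193 (A = -2*1161 + 129 = -2322 + 129 = -2193)
1/A = 1/(-2193) = -1/2193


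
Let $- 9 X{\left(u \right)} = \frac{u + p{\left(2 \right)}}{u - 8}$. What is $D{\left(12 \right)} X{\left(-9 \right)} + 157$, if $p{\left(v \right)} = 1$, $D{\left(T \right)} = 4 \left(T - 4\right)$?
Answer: $\frac{23765}{153} \approx 155.33$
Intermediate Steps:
$D{\left(T \right)} = -16 + 4 T$ ($D{\left(T \right)} = 4 \left(-4 + T\right) = -16 + 4 T$)
$X{\left(u \right)} = - \frac{1 + u}{9 \left(-8 + u\right)}$ ($X{\left(u \right)} = - \frac{\left(u + 1\right) \frac{1}{u - 8}}{9} = - \frac{\left(1 + u\right) \frac{1}{-8 + u}}{9} = - \frac{\frac{1}{-8 + u} \left(1 + u\right)}{9} = - \frac{1 + u}{9 \left(-8 + u\right)}$)
$D{\left(12 \right)} X{\left(-9 \right)} + 157 = \left(-16 + 4 \cdot 12\right) \frac{-1 - -9}{9 \left(-8 - 9\right)} + 157 = \left(-16 + 48\right) \frac{-1 + 9}{9 \left(-17\right)} + 157 = 32 \cdot \frac{1}{9} \left(- \frac{1}{17}\right) 8 + 157 = 32 \left(- \frac{8}{153}\right) + 157 = - \frac{256}{153} + 157 = \frac{23765}{153}$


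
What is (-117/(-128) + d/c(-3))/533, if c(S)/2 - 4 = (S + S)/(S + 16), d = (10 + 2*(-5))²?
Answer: 9/5248 ≈ 0.0017149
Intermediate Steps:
d = 0 (d = (10 - 10)² = 0² = 0)
c(S) = 8 + 4*S/(16 + S) (c(S) = 8 + 2*((S + S)/(S + 16)) = 8 + 2*((2*S)/(16 + S)) = 8 + 2*(2*S/(16 + S)) = 8 + 4*S/(16 + S))
(-117/(-128) + d/c(-3))/533 = (-117/(-128) + 0/((4*(32 + 3*(-3))/(16 - 3))))/533 = (-117*(-1/128) + 0/((4*(32 - 9)/13)))*(1/533) = (117/128 + 0/((4*(1/13)*23)))*(1/533) = (117/128 + 0/(92/13))*(1/533) = (117/128 + 0*(13/92))*(1/533) = (117/128 + 0)*(1/533) = (117/128)*(1/533) = 9/5248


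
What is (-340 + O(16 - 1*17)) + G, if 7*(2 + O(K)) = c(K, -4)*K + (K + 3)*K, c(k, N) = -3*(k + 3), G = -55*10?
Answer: -6240/7 ≈ -891.43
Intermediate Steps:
G = -550
c(k, N) = -9 - 3*k (c(k, N) = -3*(3 + k) = -9 - 3*k)
O(K) = -2 + K*(-9 - 3*K)/7 + K*(3 + K)/7 (O(K) = -2 + ((-9 - 3*K)*K + (K + 3)*K)/7 = -2 + (K*(-9 - 3*K) + (3 + K)*K)/7 = -2 + (K*(-9 - 3*K) + K*(3 + K))/7 = -2 + (K*(-9 - 3*K)/7 + K*(3 + K)/7) = -2 + K*(-9 - 3*K)/7 + K*(3 + K)/7)
(-340 + O(16 - 1*17)) + G = (-340 + (-2 - 6*(16 - 1*17)/7 - 2*(16 - 1*17)²/7)) - 550 = (-340 + (-2 - 6*(16 - 17)/7 - 2*(16 - 17)²/7)) - 550 = (-340 + (-2 - 6/7*(-1) - 2/7*(-1)²)) - 550 = (-340 + (-2 + 6/7 - 2/7*1)) - 550 = (-340 + (-2 + 6/7 - 2/7)) - 550 = (-340 - 10/7) - 550 = -2390/7 - 550 = -6240/7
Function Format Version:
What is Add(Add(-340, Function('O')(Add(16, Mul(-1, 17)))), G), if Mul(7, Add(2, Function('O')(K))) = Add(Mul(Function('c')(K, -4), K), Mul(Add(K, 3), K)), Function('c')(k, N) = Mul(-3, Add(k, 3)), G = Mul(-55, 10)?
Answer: Rational(-6240, 7) ≈ -891.43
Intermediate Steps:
G = -550
Function('c')(k, N) = Add(-9, Mul(-3, k)) (Function('c')(k, N) = Mul(-3, Add(3, k)) = Add(-9, Mul(-3, k)))
Function('O')(K) = Add(-2, Mul(Rational(1, 7), K, Add(-9, Mul(-3, K))), Mul(Rational(1, 7), K, Add(3, K))) (Function('O')(K) = Add(-2, Mul(Rational(1, 7), Add(Mul(Add(-9, Mul(-3, K)), K), Mul(Add(K, 3), K)))) = Add(-2, Mul(Rational(1, 7), Add(Mul(K, Add(-9, Mul(-3, K))), Mul(Add(3, K), K)))) = Add(-2, Mul(Rational(1, 7), Add(Mul(K, Add(-9, Mul(-3, K))), Mul(K, Add(3, K))))) = Add(-2, Add(Mul(Rational(1, 7), K, Add(-9, Mul(-3, K))), Mul(Rational(1, 7), K, Add(3, K)))) = Add(-2, Mul(Rational(1, 7), K, Add(-9, Mul(-3, K))), Mul(Rational(1, 7), K, Add(3, K))))
Add(Add(-340, Function('O')(Add(16, Mul(-1, 17)))), G) = Add(Add(-340, Add(-2, Mul(Rational(-6, 7), Add(16, Mul(-1, 17))), Mul(Rational(-2, 7), Pow(Add(16, Mul(-1, 17)), 2)))), -550) = Add(Add(-340, Add(-2, Mul(Rational(-6, 7), Add(16, -17)), Mul(Rational(-2, 7), Pow(Add(16, -17), 2)))), -550) = Add(Add(-340, Add(-2, Mul(Rational(-6, 7), -1), Mul(Rational(-2, 7), Pow(-1, 2)))), -550) = Add(Add(-340, Add(-2, Rational(6, 7), Mul(Rational(-2, 7), 1))), -550) = Add(Add(-340, Add(-2, Rational(6, 7), Rational(-2, 7))), -550) = Add(Add(-340, Rational(-10, 7)), -550) = Add(Rational(-2390, 7), -550) = Rational(-6240, 7)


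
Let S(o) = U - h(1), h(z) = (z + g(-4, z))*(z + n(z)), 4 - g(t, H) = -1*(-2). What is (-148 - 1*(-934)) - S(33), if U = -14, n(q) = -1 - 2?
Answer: 794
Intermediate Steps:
n(q) = -3
g(t, H) = 2 (g(t, H) = 4 - (-1)*(-2) = 4 - 1*2 = 4 - 2 = 2)
h(z) = (-3 + z)*(2 + z) (h(z) = (z + 2)*(z - 3) = (2 + z)*(-3 + z) = (-3 + z)*(2 + z))
S(o) = -8 (S(o) = -14 - (-6 + 1**2 - 1*1) = -14 - (-6 + 1 - 1) = -14 - 1*(-6) = -14 + 6 = -8)
(-148 - 1*(-934)) - S(33) = (-148 - 1*(-934)) - 1*(-8) = (-148 + 934) + 8 = 786 + 8 = 794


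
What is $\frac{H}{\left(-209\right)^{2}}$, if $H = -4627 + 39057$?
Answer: $\frac{3130}{3971} \approx 0.78821$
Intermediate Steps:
$H = 34430$
$\frac{H}{\left(-209\right)^{2}} = \frac{34430}{\left(-209\right)^{2}} = \frac{34430}{43681} = 34430 \cdot \frac{1}{43681} = \frac{3130}{3971}$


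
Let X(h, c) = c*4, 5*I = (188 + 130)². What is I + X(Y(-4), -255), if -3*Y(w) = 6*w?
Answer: 96024/5 ≈ 19205.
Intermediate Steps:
Y(w) = -2*w
I = 101124/5 (I = (188 + 130)²/5 = (⅕)*318² = (⅕)*101124 = 101124/5 ≈ 20225.)
X(h, c) = 4*c
I + X(Y(-4), -255) = 101124/5 + 4*(-255) = 101124/5 - 1020 = 96024/5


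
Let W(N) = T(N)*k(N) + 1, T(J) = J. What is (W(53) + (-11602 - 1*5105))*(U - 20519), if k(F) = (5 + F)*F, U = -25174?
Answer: -6681047688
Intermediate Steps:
k(F) = F*(5 + F)
W(N) = 1 + N²*(5 + N) (W(N) = N*(N*(5 + N)) + 1 = N²*(5 + N) + 1 = 1 + N²*(5 + N))
(W(53) + (-11602 - 1*5105))*(U - 20519) = ((1 + 53²*(5 + 53)) + (-11602 - 1*5105))*(-25174 - 20519) = ((1 + 2809*58) + (-11602 - 5105))*(-45693) = ((1 + 162922) - 16707)*(-45693) = (162923 - 16707)*(-45693) = 146216*(-45693) = -6681047688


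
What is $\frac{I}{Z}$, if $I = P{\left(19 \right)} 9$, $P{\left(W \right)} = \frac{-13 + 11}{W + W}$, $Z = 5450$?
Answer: $- \frac{9}{103550} \approx -8.6915 \cdot 10^{-5}$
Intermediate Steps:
$P{\left(W \right)} = - \frac{1}{W}$ ($P{\left(W \right)} = - \frac{2}{2 W} = - 2 \frac{1}{2 W} = - \frac{1}{W}$)
$I = - \frac{9}{19}$ ($I = - \frac{1}{19} \cdot 9 = \left(-1\right) \frac{1}{19} \cdot 9 = \left(- \frac{1}{19}\right) 9 = - \frac{9}{19} \approx -0.47368$)
$\frac{I}{Z} = - \frac{9}{19 \cdot 5450} = \left(- \frac{9}{19}\right) \frac{1}{5450} = - \frac{9}{103550}$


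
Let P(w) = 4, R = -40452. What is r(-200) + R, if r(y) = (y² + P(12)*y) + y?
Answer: -1452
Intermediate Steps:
r(y) = y² + 5*y (r(y) = (y² + 4*y) + y = y² + 5*y)
r(-200) + R = -200*(5 - 200) - 40452 = -200*(-195) - 40452 = 39000 - 40452 = -1452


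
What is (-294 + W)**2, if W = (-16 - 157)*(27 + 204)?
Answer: 1620626049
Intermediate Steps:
W = -39963 (W = -173*231 = -39963)
(-294 + W)**2 = (-294 - 39963)**2 = (-40257)**2 = 1620626049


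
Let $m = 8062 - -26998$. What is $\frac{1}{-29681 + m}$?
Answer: $\frac{1}{5379} \approx 0.00018591$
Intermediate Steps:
$m = 35060$ ($m = 8062 + 26998 = 35060$)
$\frac{1}{-29681 + m} = \frac{1}{-29681 + 35060} = \frac{1}{5379}$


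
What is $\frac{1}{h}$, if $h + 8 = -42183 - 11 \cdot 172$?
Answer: $- \frac{1}{44083} \approx -2.2684 \cdot 10^{-5}$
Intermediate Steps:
$h = -44083$ ($h = -8 - \left(42183 + 11 \cdot 172\right) = -8 - 44075 = -44083$)
$\frac{1}{h} = \frac{1}{-44083} = - \frac{1}{44083}$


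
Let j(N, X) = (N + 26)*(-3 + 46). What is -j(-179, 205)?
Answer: 6579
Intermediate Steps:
j(N, X) = 1118 + 43*N (j(N, X) = (26 + N)*43 = 1118 + 43*N)
-j(-179, 205) = -(1118 + 43*(-179)) = -(1118 - 7697) = -1*(-6579) = 6579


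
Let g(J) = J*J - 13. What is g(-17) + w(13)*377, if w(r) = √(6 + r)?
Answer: 276 + 377*√19 ≈ 1919.3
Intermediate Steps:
g(J) = -13 + J² (g(J) = J² - 13 = -13 + J²)
g(-17) + w(13)*377 = (-13 + (-17)²) + √(6 + 13)*377 = (-13 + 289) + √19*377 = 276 + 377*√19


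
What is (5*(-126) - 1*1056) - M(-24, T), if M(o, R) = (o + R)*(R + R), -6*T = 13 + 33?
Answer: -19544/9 ≈ -2171.6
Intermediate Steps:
T = -23/3 (T = -(13 + 33)/6 = -⅙*46 = -23/3 ≈ -7.6667)
M(o, R) = 2*R*(R + o) (M(o, R) = (R + o)*(2*R) = 2*R*(R + o))
(5*(-126) - 1*1056) - M(-24, T) = (5*(-126) - 1*1056) - 2*(-23)*(-23/3 - 24)/3 = (-630 - 1056) - 2*(-23)*(-95)/(3*3) = -1686 - 1*4370/9 = -1686 - 4370/9 = -19544/9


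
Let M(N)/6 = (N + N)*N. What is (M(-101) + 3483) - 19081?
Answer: 106814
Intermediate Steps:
M(N) = 12*N² (M(N) = 6*((N + N)*N) = 6*((2*N)*N) = 6*(2*N²) = 12*N²)
(M(-101) + 3483) - 19081 = (12*(-101)² + 3483) - 19081 = (12*10201 + 3483) - 19081 = (122412 + 3483) - 19081 = 125895 - 19081 = 106814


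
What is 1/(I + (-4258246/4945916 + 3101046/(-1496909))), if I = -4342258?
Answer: -3701793086822/16074151501457418951 ≈ -2.3029e-7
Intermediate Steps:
1/(I + (-4258246/4945916 + 3101046/(-1496909))) = 1/(-4342258 + (-4258246/4945916 + 3101046/(-1496909))) = 1/(-4342258 + (-4258246*1/4945916 + 3101046*(-1/1496909))) = 1/(-4342258 + (-2129123/2472958 - 3101046/1496909)) = 1/(-4342258 - 10855859894875/3701793086822) = 1/(-16074151501457418951/3701793086822) = -3701793086822/16074151501457418951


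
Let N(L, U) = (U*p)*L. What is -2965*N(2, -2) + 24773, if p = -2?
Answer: 1053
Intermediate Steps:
N(L, U) = -2*L*U (N(L, U) = (U*(-2))*L = (-2*U)*L = -2*L*U)
-2965*N(2, -2) + 24773 = -(-5930)*2*(-2) + 24773 = -2965*8 + 24773 = -23720 + 24773 = 1053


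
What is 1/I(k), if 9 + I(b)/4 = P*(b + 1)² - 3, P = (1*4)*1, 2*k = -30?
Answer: 1/3088 ≈ 0.00032383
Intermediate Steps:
k = -15 (k = (½)*(-30) = -15)
P = 4 (P = 4*1 = 4)
I(b) = -48 + 16*(1 + b)² (I(b) = -36 + 4*(4*(b + 1)² - 3) = -36 + 4*(4*(1 + b)² - 3) = -36 + 4*(-3 + 4*(1 + b)²) = -36 + (-12 + 16*(1 + b)²) = -48 + 16*(1 + b)²)
1/I(k) = 1/(-48 + 16*(1 - 15)²) = 1/(-48 + 16*(-14)²) = 1/(-48 + 16*196) = 1/(-48 + 3136) = 1/3088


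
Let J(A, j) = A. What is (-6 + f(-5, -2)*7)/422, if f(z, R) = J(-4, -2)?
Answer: -17/211 ≈ -0.080569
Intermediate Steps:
f(z, R) = -4
(-6 + f(-5, -2)*7)/422 = (-6 - 4*7)/422 = (-6 - 28)*(1/422) = -34*1/422 = -17/211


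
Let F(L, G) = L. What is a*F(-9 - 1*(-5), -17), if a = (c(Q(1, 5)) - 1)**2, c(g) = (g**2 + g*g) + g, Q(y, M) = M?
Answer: -11664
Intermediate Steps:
c(g) = g + 2*g**2 (c(g) = (g**2 + g**2) + g = 2*g**2 + g = g + 2*g**2)
a = 2916 (a = (5*(1 + 2*5) - 1)**2 = (5*(1 + 10) - 1)**2 = (5*11 - 1)**2 = (55 - 1)**2 = 54**2 = 2916)
a*F(-9 - 1*(-5), -17) = 2916*(-9 - 1*(-5)) = 2916*(-9 + 5) = 2916*(-4) = -11664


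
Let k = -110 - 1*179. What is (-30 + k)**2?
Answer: 101761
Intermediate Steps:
k = -289 (k = -110 - 179 = -289)
(-30 + k)**2 = (-30 - 289)**2 = (-319)**2 = 101761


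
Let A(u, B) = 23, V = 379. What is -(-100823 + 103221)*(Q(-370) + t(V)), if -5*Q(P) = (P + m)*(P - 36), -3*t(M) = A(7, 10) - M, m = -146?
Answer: 1502845784/15 ≈ 1.0019e+8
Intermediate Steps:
t(M) = -23/3 + M/3 (t(M) = -(23 - M)/3 = -23/3 + M/3)
Q(P) = -(-146 + P)*(-36 + P)/5 (Q(P) = -(P - 146)*(P - 36)/5 = -(-146 + P)*(-36 + P)/5)
-(-100823 + 103221)*(Q(-370) + t(V)) = -(-100823 + 103221)*((-5256/5 - 1/5*(-370)**2 + (182/5)*(-370)) + (-23/3 + (1/3)*379)) = -2398*((-5256/5 - 1/5*136900 - 13468) + (-23/3 + 379/3)) = -2398*((-5256/5 - 27380 - 13468) + 356/3) = -2398*(-209496/5 + 356/3) = -2398*(-626708)/15 = -1*(-1502845784/15) = 1502845784/15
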